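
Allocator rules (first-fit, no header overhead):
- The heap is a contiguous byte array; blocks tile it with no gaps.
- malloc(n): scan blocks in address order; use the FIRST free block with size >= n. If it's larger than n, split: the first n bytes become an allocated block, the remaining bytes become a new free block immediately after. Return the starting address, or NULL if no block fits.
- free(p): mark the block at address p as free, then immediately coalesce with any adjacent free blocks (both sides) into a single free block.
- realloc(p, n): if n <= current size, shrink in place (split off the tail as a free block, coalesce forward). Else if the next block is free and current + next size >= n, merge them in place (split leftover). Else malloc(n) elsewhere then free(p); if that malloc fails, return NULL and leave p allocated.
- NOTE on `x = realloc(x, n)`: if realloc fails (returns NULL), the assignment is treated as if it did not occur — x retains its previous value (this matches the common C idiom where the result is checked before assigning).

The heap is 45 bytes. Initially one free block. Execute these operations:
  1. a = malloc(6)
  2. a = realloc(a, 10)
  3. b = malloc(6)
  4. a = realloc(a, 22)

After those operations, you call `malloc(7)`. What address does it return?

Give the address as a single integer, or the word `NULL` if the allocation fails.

Op 1: a = malloc(6) -> a = 0; heap: [0-5 ALLOC][6-44 FREE]
Op 2: a = realloc(a, 10) -> a = 0; heap: [0-9 ALLOC][10-44 FREE]
Op 3: b = malloc(6) -> b = 10; heap: [0-9 ALLOC][10-15 ALLOC][16-44 FREE]
Op 4: a = realloc(a, 22) -> a = 16; heap: [0-9 FREE][10-15 ALLOC][16-37 ALLOC][38-44 FREE]
malloc(7): first-fit scan over [0-9 FREE][10-15 ALLOC][16-37 ALLOC][38-44 FREE] -> 0

Answer: 0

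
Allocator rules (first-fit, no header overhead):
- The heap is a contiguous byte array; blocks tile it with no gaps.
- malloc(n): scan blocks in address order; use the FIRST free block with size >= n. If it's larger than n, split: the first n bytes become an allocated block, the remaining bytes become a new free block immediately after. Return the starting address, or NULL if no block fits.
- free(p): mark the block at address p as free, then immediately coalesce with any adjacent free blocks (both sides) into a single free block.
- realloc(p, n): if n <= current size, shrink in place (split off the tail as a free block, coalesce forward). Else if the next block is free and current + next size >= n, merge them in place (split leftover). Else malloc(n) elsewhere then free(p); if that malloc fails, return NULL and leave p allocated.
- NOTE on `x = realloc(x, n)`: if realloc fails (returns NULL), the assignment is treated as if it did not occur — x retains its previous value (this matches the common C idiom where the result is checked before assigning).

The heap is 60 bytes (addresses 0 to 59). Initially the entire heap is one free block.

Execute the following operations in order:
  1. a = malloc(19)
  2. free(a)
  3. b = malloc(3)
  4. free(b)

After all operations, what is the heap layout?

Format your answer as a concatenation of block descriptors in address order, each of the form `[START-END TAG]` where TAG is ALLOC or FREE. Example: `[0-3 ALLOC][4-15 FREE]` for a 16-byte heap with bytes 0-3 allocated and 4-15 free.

Answer: [0-59 FREE]

Derivation:
Op 1: a = malloc(19) -> a = 0; heap: [0-18 ALLOC][19-59 FREE]
Op 2: free(a) -> (freed a); heap: [0-59 FREE]
Op 3: b = malloc(3) -> b = 0; heap: [0-2 ALLOC][3-59 FREE]
Op 4: free(b) -> (freed b); heap: [0-59 FREE]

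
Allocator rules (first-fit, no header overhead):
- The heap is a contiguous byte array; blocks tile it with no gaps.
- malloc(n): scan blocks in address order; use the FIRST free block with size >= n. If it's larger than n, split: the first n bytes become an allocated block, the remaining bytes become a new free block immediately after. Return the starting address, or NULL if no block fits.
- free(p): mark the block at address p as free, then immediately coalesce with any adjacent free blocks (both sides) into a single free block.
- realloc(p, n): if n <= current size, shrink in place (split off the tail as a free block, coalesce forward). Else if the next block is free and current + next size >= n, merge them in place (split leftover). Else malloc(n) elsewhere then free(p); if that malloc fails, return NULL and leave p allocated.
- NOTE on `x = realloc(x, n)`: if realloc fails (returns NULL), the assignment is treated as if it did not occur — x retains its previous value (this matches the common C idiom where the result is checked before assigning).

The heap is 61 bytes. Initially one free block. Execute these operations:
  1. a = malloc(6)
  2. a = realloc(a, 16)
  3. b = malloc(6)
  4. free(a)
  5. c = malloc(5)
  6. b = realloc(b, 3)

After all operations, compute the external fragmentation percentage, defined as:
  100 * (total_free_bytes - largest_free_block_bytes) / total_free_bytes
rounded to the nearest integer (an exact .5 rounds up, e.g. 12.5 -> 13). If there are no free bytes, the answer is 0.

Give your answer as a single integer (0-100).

Answer: 21

Derivation:
Op 1: a = malloc(6) -> a = 0; heap: [0-5 ALLOC][6-60 FREE]
Op 2: a = realloc(a, 16) -> a = 0; heap: [0-15 ALLOC][16-60 FREE]
Op 3: b = malloc(6) -> b = 16; heap: [0-15 ALLOC][16-21 ALLOC][22-60 FREE]
Op 4: free(a) -> (freed a); heap: [0-15 FREE][16-21 ALLOC][22-60 FREE]
Op 5: c = malloc(5) -> c = 0; heap: [0-4 ALLOC][5-15 FREE][16-21 ALLOC][22-60 FREE]
Op 6: b = realloc(b, 3) -> b = 16; heap: [0-4 ALLOC][5-15 FREE][16-18 ALLOC][19-60 FREE]
Free blocks: [11 42] total_free=53 largest=42 -> 100*(53-42)/53 = 1100/53 ≈ 20.755 -> rounds to 21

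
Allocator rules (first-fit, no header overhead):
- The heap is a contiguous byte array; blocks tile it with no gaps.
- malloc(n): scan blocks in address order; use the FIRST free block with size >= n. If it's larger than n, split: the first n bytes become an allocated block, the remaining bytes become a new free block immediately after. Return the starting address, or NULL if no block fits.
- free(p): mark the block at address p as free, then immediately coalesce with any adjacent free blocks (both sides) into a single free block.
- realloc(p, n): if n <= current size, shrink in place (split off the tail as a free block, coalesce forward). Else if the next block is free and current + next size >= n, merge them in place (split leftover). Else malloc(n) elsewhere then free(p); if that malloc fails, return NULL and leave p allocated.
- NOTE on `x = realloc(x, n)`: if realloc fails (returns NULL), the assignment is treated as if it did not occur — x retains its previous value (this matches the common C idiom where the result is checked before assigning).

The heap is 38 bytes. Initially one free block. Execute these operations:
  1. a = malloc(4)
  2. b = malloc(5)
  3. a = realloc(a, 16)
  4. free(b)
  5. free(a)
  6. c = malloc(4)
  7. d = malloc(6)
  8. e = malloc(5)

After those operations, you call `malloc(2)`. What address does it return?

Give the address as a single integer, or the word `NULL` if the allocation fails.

Op 1: a = malloc(4) -> a = 0; heap: [0-3 ALLOC][4-37 FREE]
Op 2: b = malloc(5) -> b = 4; heap: [0-3 ALLOC][4-8 ALLOC][9-37 FREE]
Op 3: a = realloc(a, 16) -> a = 9; heap: [0-3 FREE][4-8 ALLOC][9-24 ALLOC][25-37 FREE]
Op 4: free(b) -> (freed b); heap: [0-8 FREE][9-24 ALLOC][25-37 FREE]
Op 5: free(a) -> (freed a); heap: [0-37 FREE]
Op 6: c = malloc(4) -> c = 0; heap: [0-3 ALLOC][4-37 FREE]
Op 7: d = malloc(6) -> d = 4; heap: [0-3 ALLOC][4-9 ALLOC][10-37 FREE]
Op 8: e = malloc(5) -> e = 10; heap: [0-3 ALLOC][4-9 ALLOC][10-14 ALLOC][15-37 FREE]
malloc(2): first-fit scan over [0-3 ALLOC][4-9 ALLOC][10-14 ALLOC][15-37 FREE] -> 15

Answer: 15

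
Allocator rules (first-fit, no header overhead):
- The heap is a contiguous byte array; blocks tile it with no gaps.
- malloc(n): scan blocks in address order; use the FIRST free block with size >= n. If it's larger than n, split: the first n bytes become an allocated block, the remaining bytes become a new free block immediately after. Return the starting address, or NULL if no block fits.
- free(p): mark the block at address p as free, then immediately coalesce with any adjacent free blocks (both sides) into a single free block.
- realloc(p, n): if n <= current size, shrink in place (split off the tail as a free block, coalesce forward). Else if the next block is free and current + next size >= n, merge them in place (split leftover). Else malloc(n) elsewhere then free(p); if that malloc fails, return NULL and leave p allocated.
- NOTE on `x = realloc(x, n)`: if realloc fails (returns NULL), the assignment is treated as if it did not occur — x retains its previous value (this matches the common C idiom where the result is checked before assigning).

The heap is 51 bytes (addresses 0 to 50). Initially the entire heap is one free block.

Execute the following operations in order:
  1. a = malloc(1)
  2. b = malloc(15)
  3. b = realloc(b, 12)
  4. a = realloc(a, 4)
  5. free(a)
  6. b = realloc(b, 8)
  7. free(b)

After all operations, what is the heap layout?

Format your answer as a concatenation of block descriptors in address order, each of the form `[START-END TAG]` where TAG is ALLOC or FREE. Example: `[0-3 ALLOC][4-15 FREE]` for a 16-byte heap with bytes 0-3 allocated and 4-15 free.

Op 1: a = malloc(1) -> a = 0; heap: [0-0 ALLOC][1-50 FREE]
Op 2: b = malloc(15) -> b = 1; heap: [0-0 ALLOC][1-15 ALLOC][16-50 FREE]
Op 3: b = realloc(b, 12) -> b = 1; heap: [0-0 ALLOC][1-12 ALLOC][13-50 FREE]
Op 4: a = realloc(a, 4) -> a = 13; heap: [0-0 FREE][1-12 ALLOC][13-16 ALLOC][17-50 FREE]
Op 5: free(a) -> (freed a); heap: [0-0 FREE][1-12 ALLOC][13-50 FREE]
Op 6: b = realloc(b, 8) -> b = 1; heap: [0-0 FREE][1-8 ALLOC][9-50 FREE]
Op 7: free(b) -> (freed b); heap: [0-50 FREE]

Answer: [0-50 FREE]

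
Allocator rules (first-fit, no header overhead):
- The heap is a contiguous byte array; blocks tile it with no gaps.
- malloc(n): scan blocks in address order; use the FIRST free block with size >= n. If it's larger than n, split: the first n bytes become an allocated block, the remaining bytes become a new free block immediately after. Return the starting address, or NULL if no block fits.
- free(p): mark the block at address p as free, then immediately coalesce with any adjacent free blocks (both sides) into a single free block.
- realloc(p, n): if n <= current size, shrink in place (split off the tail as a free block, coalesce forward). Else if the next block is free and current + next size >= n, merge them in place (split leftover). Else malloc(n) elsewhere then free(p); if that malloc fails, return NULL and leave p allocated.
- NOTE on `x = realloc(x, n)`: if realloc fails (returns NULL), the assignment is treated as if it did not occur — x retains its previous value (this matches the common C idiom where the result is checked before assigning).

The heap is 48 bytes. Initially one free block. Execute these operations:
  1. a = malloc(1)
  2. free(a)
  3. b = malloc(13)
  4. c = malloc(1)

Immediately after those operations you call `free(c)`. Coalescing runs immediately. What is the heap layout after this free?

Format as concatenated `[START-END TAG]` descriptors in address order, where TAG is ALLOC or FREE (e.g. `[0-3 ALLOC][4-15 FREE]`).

Answer: [0-12 ALLOC][13-47 FREE]

Derivation:
Op 1: a = malloc(1) -> a = 0; heap: [0-0 ALLOC][1-47 FREE]
Op 2: free(a) -> (freed a); heap: [0-47 FREE]
Op 3: b = malloc(13) -> b = 0; heap: [0-12 ALLOC][13-47 FREE]
Op 4: c = malloc(1) -> c = 13; heap: [0-12 ALLOC][13-13 ALLOC][14-47 FREE]
free(c): c = 13 -> block [13-13 ALLOC]; mark free, coalesce with adjacent free neighbors -> [0-12 ALLOC][13-47 FREE]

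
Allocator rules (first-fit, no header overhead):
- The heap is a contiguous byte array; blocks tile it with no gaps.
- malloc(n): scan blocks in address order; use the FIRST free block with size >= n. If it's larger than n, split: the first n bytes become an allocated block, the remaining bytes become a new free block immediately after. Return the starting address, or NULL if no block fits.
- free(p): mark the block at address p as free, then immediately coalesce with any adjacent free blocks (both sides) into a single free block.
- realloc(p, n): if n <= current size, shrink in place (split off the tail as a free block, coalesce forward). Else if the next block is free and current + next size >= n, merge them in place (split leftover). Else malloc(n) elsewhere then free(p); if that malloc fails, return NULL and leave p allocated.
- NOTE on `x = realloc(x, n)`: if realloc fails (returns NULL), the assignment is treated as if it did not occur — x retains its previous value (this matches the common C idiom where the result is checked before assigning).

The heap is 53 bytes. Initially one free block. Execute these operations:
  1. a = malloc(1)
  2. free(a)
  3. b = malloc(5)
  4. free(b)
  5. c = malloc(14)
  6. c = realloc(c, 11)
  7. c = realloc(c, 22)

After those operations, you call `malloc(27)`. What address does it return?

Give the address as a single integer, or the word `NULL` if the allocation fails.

Answer: 22

Derivation:
Op 1: a = malloc(1) -> a = 0; heap: [0-0 ALLOC][1-52 FREE]
Op 2: free(a) -> (freed a); heap: [0-52 FREE]
Op 3: b = malloc(5) -> b = 0; heap: [0-4 ALLOC][5-52 FREE]
Op 4: free(b) -> (freed b); heap: [0-52 FREE]
Op 5: c = malloc(14) -> c = 0; heap: [0-13 ALLOC][14-52 FREE]
Op 6: c = realloc(c, 11) -> c = 0; heap: [0-10 ALLOC][11-52 FREE]
Op 7: c = realloc(c, 22) -> c = 0; heap: [0-21 ALLOC][22-52 FREE]
malloc(27): first-fit scan over [0-21 ALLOC][22-52 FREE] -> 22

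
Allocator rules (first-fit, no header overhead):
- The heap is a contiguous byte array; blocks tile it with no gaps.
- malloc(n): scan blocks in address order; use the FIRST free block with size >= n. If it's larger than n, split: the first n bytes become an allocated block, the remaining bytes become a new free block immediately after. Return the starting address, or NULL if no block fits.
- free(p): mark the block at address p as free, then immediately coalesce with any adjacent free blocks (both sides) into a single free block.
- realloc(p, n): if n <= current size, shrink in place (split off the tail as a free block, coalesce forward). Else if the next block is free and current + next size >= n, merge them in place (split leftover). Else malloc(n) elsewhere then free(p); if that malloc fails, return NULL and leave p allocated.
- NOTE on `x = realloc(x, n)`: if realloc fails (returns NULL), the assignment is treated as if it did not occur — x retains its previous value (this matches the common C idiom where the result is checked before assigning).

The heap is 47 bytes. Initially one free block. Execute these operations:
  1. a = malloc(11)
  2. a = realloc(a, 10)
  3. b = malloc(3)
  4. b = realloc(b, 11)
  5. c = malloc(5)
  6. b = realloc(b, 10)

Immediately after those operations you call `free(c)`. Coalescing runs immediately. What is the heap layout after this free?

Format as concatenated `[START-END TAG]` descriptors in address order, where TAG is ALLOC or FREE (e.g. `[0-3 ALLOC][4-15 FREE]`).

Op 1: a = malloc(11) -> a = 0; heap: [0-10 ALLOC][11-46 FREE]
Op 2: a = realloc(a, 10) -> a = 0; heap: [0-9 ALLOC][10-46 FREE]
Op 3: b = malloc(3) -> b = 10; heap: [0-9 ALLOC][10-12 ALLOC][13-46 FREE]
Op 4: b = realloc(b, 11) -> b = 10; heap: [0-9 ALLOC][10-20 ALLOC][21-46 FREE]
Op 5: c = malloc(5) -> c = 21; heap: [0-9 ALLOC][10-20 ALLOC][21-25 ALLOC][26-46 FREE]
Op 6: b = realloc(b, 10) -> b = 10; heap: [0-9 ALLOC][10-19 ALLOC][20-20 FREE][21-25 ALLOC][26-46 FREE]
free(c): c = 21 -> block [21-25 ALLOC]; mark free, coalesce with adjacent free neighbors -> [0-9 ALLOC][10-19 ALLOC][20-46 FREE]

Answer: [0-9 ALLOC][10-19 ALLOC][20-46 FREE]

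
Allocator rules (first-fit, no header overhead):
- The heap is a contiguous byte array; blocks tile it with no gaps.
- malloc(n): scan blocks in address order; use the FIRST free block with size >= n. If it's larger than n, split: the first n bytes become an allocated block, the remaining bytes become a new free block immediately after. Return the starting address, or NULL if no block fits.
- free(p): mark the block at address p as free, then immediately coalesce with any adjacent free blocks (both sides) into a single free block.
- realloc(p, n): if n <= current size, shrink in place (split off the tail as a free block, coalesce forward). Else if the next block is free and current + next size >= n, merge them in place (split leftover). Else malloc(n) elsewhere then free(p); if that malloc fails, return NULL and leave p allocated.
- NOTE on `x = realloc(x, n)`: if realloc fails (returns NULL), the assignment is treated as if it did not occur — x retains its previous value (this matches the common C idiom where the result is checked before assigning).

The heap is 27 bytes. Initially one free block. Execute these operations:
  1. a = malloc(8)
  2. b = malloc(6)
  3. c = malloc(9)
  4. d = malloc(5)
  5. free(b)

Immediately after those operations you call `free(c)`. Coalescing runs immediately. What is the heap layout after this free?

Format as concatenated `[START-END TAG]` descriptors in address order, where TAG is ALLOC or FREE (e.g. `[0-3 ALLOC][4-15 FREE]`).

Op 1: a = malloc(8) -> a = 0; heap: [0-7 ALLOC][8-26 FREE]
Op 2: b = malloc(6) -> b = 8; heap: [0-7 ALLOC][8-13 ALLOC][14-26 FREE]
Op 3: c = malloc(9) -> c = 14; heap: [0-7 ALLOC][8-13 ALLOC][14-22 ALLOC][23-26 FREE]
Op 4: d = malloc(5) -> d = NULL; heap: [0-7 ALLOC][8-13 ALLOC][14-22 ALLOC][23-26 FREE]
Op 5: free(b) -> (freed b); heap: [0-7 ALLOC][8-13 FREE][14-22 ALLOC][23-26 FREE]
free(c): c = 14 -> block [14-22 ALLOC]; mark free, coalesce with adjacent free neighbors -> [0-7 ALLOC][8-26 FREE]

Answer: [0-7 ALLOC][8-26 FREE]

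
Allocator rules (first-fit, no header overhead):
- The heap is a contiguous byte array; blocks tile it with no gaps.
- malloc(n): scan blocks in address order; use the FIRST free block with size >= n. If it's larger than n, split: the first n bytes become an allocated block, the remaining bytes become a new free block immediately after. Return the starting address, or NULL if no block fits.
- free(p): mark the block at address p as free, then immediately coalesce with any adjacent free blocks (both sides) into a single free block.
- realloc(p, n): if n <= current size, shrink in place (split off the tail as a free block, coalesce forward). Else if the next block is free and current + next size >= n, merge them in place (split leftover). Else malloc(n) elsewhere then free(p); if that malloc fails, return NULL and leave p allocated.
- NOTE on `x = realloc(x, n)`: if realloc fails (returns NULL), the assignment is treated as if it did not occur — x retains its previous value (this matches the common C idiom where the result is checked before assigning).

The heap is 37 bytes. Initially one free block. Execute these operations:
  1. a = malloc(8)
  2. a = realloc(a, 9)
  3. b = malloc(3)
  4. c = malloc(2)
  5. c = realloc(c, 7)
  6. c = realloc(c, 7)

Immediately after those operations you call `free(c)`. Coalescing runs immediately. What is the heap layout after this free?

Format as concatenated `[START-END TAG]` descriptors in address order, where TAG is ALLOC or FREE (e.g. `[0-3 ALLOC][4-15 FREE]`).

Answer: [0-8 ALLOC][9-11 ALLOC][12-36 FREE]

Derivation:
Op 1: a = malloc(8) -> a = 0; heap: [0-7 ALLOC][8-36 FREE]
Op 2: a = realloc(a, 9) -> a = 0; heap: [0-8 ALLOC][9-36 FREE]
Op 3: b = malloc(3) -> b = 9; heap: [0-8 ALLOC][9-11 ALLOC][12-36 FREE]
Op 4: c = malloc(2) -> c = 12; heap: [0-8 ALLOC][9-11 ALLOC][12-13 ALLOC][14-36 FREE]
Op 5: c = realloc(c, 7) -> c = 12; heap: [0-8 ALLOC][9-11 ALLOC][12-18 ALLOC][19-36 FREE]
Op 6: c = realloc(c, 7) -> c = 12; heap: [0-8 ALLOC][9-11 ALLOC][12-18 ALLOC][19-36 FREE]
free(c): c = 12 -> block [12-18 ALLOC]; mark free, coalesce with adjacent free neighbors -> [0-8 ALLOC][9-11 ALLOC][12-36 FREE]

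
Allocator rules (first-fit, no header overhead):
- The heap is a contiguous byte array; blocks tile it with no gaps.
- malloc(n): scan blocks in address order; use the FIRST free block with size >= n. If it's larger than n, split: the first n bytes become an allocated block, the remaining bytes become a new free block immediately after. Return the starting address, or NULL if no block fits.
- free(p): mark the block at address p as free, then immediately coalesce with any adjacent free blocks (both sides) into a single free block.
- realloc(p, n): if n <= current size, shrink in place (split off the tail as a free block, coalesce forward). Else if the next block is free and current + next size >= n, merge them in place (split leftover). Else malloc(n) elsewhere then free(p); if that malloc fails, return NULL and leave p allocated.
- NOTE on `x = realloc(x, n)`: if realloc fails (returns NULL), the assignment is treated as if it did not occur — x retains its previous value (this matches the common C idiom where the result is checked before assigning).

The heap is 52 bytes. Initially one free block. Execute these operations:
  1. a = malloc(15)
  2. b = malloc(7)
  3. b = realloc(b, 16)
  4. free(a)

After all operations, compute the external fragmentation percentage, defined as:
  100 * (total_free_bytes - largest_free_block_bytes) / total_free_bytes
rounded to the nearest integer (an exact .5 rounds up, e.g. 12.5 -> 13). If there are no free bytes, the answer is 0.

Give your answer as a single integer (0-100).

Op 1: a = malloc(15) -> a = 0; heap: [0-14 ALLOC][15-51 FREE]
Op 2: b = malloc(7) -> b = 15; heap: [0-14 ALLOC][15-21 ALLOC][22-51 FREE]
Op 3: b = realloc(b, 16) -> b = 15; heap: [0-14 ALLOC][15-30 ALLOC][31-51 FREE]
Op 4: free(a) -> (freed a); heap: [0-14 FREE][15-30 ALLOC][31-51 FREE]
Free blocks: [15 21] total_free=36 largest=21 -> 100*(36-21)/36 = 1500/36 ≈ 41.667 -> rounds to 42

Answer: 42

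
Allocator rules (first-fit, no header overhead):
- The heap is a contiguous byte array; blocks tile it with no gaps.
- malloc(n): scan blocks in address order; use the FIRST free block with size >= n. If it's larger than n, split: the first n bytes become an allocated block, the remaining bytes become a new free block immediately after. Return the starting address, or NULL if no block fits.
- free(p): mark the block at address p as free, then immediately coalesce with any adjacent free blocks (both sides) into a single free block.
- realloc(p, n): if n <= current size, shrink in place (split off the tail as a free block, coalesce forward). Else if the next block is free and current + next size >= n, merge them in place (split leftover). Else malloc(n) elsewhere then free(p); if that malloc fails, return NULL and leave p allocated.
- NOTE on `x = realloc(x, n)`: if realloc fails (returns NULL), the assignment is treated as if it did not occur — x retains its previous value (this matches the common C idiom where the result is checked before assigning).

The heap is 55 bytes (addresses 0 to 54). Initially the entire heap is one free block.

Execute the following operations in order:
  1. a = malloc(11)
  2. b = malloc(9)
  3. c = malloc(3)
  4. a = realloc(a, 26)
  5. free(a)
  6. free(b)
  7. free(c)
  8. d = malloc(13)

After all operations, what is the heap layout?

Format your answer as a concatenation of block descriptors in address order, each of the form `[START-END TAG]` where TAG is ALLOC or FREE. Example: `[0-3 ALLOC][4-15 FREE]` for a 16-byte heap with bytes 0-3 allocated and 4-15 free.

Answer: [0-12 ALLOC][13-54 FREE]

Derivation:
Op 1: a = malloc(11) -> a = 0; heap: [0-10 ALLOC][11-54 FREE]
Op 2: b = malloc(9) -> b = 11; heap: [0-10 ALLOC][11-19 ALLOC][20-54 FREE]
Op 3: c = malloc(3) -> c = 20; heap: [0-10 ALLOC][11-19 ALLOC][20-22 ALLOC][23-54 FREE]
Op 4: a = realloc(a, 26) -> a = 23; heap: [0-10 FREE][11-19 ALLOC][20-22 ALLOC][23-48 ALLOC][49-54 FREE]
Op 5: free(a) -> (freed a); heap: [0-10 FREE][11-19 ALLOC][20-22 ALLOC][23-54 FREE]
Op 6: free(b) -> (freed b); heap: [0-19 FREE][20-22 ALLOC][23-54 FREE]
Op 7: free(c) -> (freed c); heap: [0-54 FREE]
Op 8: d = malloc(13) -> d = 0; heap: [0-12 ALLOC][13-54 FREE]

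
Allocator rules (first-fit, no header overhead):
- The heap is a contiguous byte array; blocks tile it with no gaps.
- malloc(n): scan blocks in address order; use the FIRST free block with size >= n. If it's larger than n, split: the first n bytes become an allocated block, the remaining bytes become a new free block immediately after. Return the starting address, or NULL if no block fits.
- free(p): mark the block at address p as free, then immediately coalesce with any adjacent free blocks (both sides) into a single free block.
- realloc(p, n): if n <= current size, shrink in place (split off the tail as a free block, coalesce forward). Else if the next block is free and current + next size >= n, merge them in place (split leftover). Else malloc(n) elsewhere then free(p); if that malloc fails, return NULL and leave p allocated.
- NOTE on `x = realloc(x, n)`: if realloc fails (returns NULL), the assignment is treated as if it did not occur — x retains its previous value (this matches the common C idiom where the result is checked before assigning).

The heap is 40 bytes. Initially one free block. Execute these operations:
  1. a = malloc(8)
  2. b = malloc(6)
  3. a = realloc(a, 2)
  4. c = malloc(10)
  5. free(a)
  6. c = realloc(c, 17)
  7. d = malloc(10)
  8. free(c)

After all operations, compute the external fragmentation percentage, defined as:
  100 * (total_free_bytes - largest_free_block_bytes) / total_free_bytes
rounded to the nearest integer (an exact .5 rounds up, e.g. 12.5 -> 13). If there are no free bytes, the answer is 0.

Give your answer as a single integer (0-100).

Op 1: a = malloc(8) -> a = 0; heap: [0-7 ALLOC][8-39 FREE]
Op 2: b = malloc(6) -> b = 8; heap: [0-7 ALLOC][8-13 ALLOC][14-39 FREE]
Op 3: a = realloc(a, 2) -> a = 0; heap: [0-1 ALLOC][2-7 FREE][8-13 ALLOC][14-39 FREE]
Op 4: c = malloc(10) -> c = 14; heap: [0-1 ALLOC][2-7 FREE][8-13 ALLOC][14-23 ALLOC][24-39 FREE]
Op 5: free(a) -> (freed a); heap: [0-7 FREE][8-13 ALLOC][14-23 ALLOC][24-39 FREE]
Op 6: c = realloc(c, 17) -> c = 14; heap: [0-7 FREE][8-13 ALLOC][14-30 ALLOC][31-39 FREE]
Op 7: d = malloc(10) -> d = NULL; heap: [0-7 FREE][8-13 ALLOC][14-30 ALLOC][31-39 FREE]
Op 8: free(c) -> (freed c); heap: [0-7 FREE][8-13 ALLOC][14-39 FREE]
Free blocks: [8 26] total_free=34 largest=26 -> 100*(34-26)/34 = 800/34 ≈ 23.529 -> rounds to 24

Answer: 24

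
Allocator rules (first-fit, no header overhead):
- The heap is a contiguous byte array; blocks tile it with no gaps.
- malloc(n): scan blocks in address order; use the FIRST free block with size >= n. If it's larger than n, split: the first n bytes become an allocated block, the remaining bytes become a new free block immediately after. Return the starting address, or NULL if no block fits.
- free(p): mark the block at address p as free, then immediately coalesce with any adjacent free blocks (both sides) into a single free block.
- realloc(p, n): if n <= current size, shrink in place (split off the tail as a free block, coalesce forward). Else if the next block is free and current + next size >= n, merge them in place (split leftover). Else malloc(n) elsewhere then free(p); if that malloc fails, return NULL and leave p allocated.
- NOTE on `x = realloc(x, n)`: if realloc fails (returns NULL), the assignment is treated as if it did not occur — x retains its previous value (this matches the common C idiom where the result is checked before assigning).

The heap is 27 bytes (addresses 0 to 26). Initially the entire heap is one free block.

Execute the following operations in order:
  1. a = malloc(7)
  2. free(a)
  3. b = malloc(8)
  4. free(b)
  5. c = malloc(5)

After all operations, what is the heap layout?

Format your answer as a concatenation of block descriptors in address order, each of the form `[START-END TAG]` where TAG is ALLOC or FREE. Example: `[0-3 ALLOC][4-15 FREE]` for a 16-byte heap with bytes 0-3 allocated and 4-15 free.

Op 1: a = malloc(7) -> a = 0; heap: [0-6 ALLOC][7-26 FREE]
Op 2: free(a) -> (freed a); heap: [0-26 FREE]
Op 3: b = malloc(8) -> b = 0; heap: [0-7 ALLOC][8-26 FREE]
Op 4: free(b) -> (freed b); heap: [0-26 FREE]
Op 5: c = malloc(5) -> c = 0; heap: [0-4 ALLOC][5-26 FREE]

Answer: [0-4 ALLOC][5-26 FREE]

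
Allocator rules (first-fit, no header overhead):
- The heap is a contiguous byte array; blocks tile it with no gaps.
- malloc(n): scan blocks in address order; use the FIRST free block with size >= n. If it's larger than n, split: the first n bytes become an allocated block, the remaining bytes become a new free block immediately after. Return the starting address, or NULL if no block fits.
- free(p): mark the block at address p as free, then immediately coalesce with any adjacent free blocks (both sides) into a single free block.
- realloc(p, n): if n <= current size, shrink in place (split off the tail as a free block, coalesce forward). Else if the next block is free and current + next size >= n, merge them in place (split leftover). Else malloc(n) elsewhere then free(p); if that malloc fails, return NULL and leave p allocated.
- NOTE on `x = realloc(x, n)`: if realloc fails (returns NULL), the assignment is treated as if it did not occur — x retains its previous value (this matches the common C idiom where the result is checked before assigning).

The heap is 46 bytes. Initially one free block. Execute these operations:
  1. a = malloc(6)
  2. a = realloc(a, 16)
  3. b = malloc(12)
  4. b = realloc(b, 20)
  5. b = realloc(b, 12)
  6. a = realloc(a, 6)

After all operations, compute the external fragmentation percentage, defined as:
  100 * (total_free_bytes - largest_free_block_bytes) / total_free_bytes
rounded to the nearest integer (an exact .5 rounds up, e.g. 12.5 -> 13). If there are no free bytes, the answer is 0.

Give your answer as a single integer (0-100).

Op 1: a = malloc(6) -> a = 0; heap: [0-5 ALLOC][6-45 FREE]
Op 2: a = realloc(a, 16) -> a = 0; heap: [0-15 ALLOC][16-45 FREE]
Op 3: b = malloc(12) -> b = 16; heap: [0-15 ALLOC][16-27 ALLOC][28-45 FREE]
Op 4: b = realloc(b, 20) -> b = 16; heap: [0-15 ALLOC][16-35 ALLOC][36-45 FREE]
Op 5: b = realloc(b, 12) -> b = 16; heap: [0-15 ALLOC][16-27 ALLOC][28-45 FREE]
Op 6: a = realloc(a, 6) -> a = 0; heap: [0-5 ALLOC][6-15 FREE][16-27 ALLOC][28-45 FREE]
Free blocks: [10 18] total_free=28 largest=18 -> 100*(28-18)/28 = 1000/28 ≈ 35.714 -> rounds to 36

Answer: 36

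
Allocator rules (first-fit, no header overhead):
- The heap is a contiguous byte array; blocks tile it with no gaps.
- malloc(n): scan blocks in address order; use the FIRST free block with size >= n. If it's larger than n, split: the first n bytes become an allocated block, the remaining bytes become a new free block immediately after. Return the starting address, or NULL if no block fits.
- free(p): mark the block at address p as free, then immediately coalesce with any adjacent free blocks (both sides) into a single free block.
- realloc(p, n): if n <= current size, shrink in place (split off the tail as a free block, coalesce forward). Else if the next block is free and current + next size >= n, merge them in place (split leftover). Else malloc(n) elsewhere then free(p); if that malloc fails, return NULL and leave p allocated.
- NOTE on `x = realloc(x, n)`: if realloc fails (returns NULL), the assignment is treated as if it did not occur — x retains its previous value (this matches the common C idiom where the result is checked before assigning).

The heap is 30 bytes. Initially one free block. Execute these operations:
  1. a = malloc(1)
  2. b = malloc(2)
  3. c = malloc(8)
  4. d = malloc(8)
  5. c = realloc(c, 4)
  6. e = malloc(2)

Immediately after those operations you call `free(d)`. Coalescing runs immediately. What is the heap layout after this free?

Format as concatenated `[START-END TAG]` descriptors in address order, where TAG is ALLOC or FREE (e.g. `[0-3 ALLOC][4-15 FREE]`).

Op 1: a = malloc(1) -> a = 0; heap: [0-0 ALLOC][1-29 FREE]
Op 2: b = malloc(2) -> b = 1; heap: [0-0 ALLOC][1-2 ALLOC][3-29 FREE]
Op 3: c = malloc(8) -> c = 3; heap: [0-0 ALLOC][1-2 ALLOC][3-10 ALLOC][11-29 FREE]
Op 4: d = malloc(8) -> d = 11; heap: [0-0 ALLOC][1-2 ALLOC][3-10 ALLOC][11-18 ALLOC][19-29 FREE]
Op 5: c = realloc(c, 4) -> c = 3; heap: [0-0 ALLOC][1-2 ALLOC][3-6 ALLOC][7-10 FREE][11-18 ALLOC][19-29 FREE]
Op 6: e = malloc(2) -> e = 7; heap: [0-0 ALLOC][1-2 ALLOC][3-6 ALLOC][7-8 ALLOC][9-10 FREE][11-18 ALLOC][19-29 FREE]
free(d): d = 11 -> block [11-18 ALLOC]; mark free, coalesce with adjacent free neighbors -> [0-0 ALLOC][1-2 ALLOC][3-6 ALLOC][7-8 ALLOC][9-29 FREE]

Answer: [0-0 ALLOC][1-2 ALLOC][3-6 ALLOC][7-8 ALLOC][9-29 FREE]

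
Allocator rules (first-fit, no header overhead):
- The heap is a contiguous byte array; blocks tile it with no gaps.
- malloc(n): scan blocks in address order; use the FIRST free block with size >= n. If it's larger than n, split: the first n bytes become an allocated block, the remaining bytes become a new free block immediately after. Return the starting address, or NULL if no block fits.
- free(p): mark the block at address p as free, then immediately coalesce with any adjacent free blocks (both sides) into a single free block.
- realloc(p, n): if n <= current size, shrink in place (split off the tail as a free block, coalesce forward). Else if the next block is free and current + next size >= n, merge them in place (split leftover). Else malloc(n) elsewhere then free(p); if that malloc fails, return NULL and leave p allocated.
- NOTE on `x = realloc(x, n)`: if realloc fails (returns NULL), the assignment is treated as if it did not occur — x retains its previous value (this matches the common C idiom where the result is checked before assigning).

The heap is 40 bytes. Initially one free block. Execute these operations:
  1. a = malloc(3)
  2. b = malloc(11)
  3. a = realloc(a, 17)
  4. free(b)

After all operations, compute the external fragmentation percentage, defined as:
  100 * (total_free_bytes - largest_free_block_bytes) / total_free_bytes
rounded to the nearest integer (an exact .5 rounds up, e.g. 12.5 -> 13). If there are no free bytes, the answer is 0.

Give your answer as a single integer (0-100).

Answer: 39

Derivation:
Op 1: a = malloc(3) -> a = 0; heap: [0-2 ALLOC][3-39 FREE]
Op 2: b = malloc(11) -> b = 3; heap: [0-2 ALLOC][3-13 ALLOC][14-39 FREE]
Op 3: a = realloc(a, 17) -> a = 14; heap: [0-2 FREE][3-13 ALLOC][14-30 ALLOC][31-39 FREE]
Op 4: free(b) -> (freed b); heap: [0-13 FREE][14-30 ALLOC][31-39 FREE]
Free blocks: [14 9] total_free=23 largest=14 -> 100*(23-14)/23 = 900/23 ≈ 39.130 -> rounds to 39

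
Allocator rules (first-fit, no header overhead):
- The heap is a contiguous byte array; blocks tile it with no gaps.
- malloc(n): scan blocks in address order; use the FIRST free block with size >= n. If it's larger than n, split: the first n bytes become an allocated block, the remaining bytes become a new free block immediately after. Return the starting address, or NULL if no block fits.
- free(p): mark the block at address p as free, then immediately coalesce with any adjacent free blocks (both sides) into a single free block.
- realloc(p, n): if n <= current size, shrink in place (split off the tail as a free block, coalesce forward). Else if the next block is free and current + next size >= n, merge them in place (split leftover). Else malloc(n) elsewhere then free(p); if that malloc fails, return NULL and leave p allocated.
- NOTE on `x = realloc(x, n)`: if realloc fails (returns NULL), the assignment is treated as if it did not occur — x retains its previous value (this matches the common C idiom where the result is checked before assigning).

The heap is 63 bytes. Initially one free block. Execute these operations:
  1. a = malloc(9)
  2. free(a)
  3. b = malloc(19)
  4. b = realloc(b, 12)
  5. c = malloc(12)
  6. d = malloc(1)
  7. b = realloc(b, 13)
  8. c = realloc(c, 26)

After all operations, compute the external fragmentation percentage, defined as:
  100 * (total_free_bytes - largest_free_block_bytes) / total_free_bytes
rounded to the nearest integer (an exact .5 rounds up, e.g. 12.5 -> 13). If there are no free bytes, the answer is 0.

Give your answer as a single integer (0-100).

Op 1: a = malloc(9) -> a = 0; heap: [0-8 ALLOC][9-62 FREE]
Op 2: free(a) -> (freed a); heap: [0-62 FREE]
Op 3: b = malloc(19) -> b = 0; heap: [0-18 ALLOC][19-62 FREE]
Op 4: b = realloc(b, 12) -> b = 0; heap: [0-11 ALLOC][12-62 FREE]
Op 5: c = malloc(12) -> c = 12; heap: [0-11 ALLOC][12-23 ALLOC][24-62 FREE]
Op 6: d = malloc(1) -> d = 24; heap: [0-11 ALLOC][12-23 ALLOC][24-24 ALLOC][25-62 FREE]
Op 7: b = realloc(b, 13) -> b = 25; heap: [0-11 FREE][12-23 ALLOC][24-24 ALLOC][25-37 ALLOC][38-62 FREE]
Op 8: c = realloc(c, 26) -> NULL (c unchanged); heap: [0-11 FREE][12-23 ALLOC][24-24 ALLOC][25-37 ALLOC][38-62 FREE]
Free blocks: [12 25] total_free=37 largest=25 -> 100*(37-25)/37 = 1200/37 ≈ 32.432 -> rounds to 32

Answer: 32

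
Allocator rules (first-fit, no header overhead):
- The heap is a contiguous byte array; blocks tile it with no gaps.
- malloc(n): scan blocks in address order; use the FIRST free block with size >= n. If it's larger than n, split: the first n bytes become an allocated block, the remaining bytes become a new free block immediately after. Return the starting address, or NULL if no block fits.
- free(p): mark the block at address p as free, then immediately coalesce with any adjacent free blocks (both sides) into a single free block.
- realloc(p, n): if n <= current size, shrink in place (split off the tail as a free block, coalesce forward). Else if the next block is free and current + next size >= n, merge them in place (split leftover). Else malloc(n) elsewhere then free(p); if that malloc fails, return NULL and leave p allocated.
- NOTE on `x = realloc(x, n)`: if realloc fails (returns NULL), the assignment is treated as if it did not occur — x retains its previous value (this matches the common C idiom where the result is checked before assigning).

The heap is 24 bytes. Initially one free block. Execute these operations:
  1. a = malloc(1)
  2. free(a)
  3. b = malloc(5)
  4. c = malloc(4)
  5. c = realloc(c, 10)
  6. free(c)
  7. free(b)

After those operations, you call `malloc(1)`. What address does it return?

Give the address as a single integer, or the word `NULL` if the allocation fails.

Answer: 0

Derivation:
Op 1: a = malloc(1) -> a = 0; heap: [0-0 ALLOC][1-23 FREE]
Op 2: free(a) -> (freed a); heap: [0-23 FREE]
Op 3: b = malloc(5) -> b = 0; heap: [0-4 ALLOC][5-23 FREE]
Op 4: c = malloc(4) -> c = 5; heap: [0-4 ALLOC][5-8 ALLOC][9-23 FREE]
Op 5: c = realloc(c, 10) -> c = 5; heap: [0-4 ALLOC][5-14 ALLOC][15-23 FREE]
Op 6: free(c) -> (freed c); heap: [0-4 ALLOC][5-23 FREE]
Op 7: free(b) -> (freed b); heap: [0-23 FREE]
malloc(1): first-fit scan over [0-23 FREE] -> 0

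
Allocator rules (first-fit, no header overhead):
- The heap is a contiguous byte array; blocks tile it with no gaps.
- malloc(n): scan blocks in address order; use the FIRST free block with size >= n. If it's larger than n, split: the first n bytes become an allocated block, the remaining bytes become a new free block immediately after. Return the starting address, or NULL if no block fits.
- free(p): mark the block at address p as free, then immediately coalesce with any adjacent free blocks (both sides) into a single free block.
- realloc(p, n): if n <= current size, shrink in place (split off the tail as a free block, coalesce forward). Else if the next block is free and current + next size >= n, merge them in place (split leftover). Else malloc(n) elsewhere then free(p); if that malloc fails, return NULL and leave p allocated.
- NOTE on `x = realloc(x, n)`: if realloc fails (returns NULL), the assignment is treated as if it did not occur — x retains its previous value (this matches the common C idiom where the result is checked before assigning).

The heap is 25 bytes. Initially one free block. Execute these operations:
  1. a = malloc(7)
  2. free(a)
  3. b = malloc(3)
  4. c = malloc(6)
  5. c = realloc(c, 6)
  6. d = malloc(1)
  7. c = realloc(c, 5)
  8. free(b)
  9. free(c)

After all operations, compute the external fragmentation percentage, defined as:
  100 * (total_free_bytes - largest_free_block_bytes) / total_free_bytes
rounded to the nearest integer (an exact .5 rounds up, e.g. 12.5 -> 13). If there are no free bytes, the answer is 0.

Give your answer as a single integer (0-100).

Answer: 38

Derivation:
Op 1: a = malloc(7) -> a = 0; heap: [0-6 ALLOC][7-24 FREE]
Op 2: free(a) -> (freed a); heap: [0-24 FREE]
Op 3: b = malloc(3) -> b = 0; heap: [0-2 ALLOC][3-24 FREE]
Op 4: c = malloc(6) -> c = 3; heap: [0-2 ALLOC][3-8 ALLOC][9-24 FREE]
Op 5: c = realloc(c, 6) -> c = 3; heap: [0-2 ALLOC][3-8 ALLOC][9-24 FREE]
Op 6: d = malloc(1) -> d = 9; heap: [0-2 ALLOC][3-8 ALLOC][9-9 ALLOC][10-24 FREE]
Op 7: c = realloc(c, 5) -> c = 3; heap: [0-2 ALLOC][3-7 ALLOC][8-8 FREE][9-9 ALLOC][10-24 FREE]
Op 8: free(b) -> (freed b); heap: [0-2 FREE][3-7 ALLOC][8-8 FREE][9-9 ALLOC][10-24 FREE]
Op 9: free(c) -> (freed c); heap: [0-8 FREE][9-9 ALLOC][10-24 FREE]
Free blocks: [9 15] total_free=24 largest=15 -> 100*(24-15)/24 = 900/24 = 37.5 -> rounds to 38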